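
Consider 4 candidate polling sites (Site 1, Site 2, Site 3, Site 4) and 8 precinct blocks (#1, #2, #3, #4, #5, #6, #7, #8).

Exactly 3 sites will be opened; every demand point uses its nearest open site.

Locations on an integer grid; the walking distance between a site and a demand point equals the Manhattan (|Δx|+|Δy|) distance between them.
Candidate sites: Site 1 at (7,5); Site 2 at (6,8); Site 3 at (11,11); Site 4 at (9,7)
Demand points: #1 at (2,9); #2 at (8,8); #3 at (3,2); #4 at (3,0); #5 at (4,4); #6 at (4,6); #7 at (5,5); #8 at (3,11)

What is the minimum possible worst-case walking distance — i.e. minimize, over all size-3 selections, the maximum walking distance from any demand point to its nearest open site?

9

Open {Site 1, Site 2, Site 3}.
  Farthest demand point is #4 at walking distance 9 (to Site 1); all others are ≤ 9.
With {Site 1, Site 2, Site 4} the worst case is 9.
With {Site 1, Site 3, Site 4} the worst case is 9.
No size-3 selection achieves below 9.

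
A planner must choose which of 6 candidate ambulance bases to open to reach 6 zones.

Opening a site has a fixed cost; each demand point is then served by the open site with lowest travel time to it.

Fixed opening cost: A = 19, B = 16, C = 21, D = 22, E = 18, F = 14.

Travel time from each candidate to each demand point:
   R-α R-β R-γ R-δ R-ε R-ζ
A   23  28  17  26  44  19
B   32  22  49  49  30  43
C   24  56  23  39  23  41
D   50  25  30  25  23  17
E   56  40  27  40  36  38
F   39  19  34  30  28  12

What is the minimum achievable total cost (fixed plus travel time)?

158

Open {A, F}: assign each demand point to its cheapest open site.
  R-α→A 23, R-β→F 19, R-γ→A 17, R-δ→A 26, R-ε→F 28, R-ζ→F 12
  travel time 125, fixed 33 → total 158.
Compare {C, F}: travel time 131 + fixed 35 = 166.
Compare {A, D}: travel time 130 + fixed 41 = 171.
Compare {A, B}: travel time 137 + fixed 35 = 172.
All other subsets cost ≥ 166. Minimum total cost: 158.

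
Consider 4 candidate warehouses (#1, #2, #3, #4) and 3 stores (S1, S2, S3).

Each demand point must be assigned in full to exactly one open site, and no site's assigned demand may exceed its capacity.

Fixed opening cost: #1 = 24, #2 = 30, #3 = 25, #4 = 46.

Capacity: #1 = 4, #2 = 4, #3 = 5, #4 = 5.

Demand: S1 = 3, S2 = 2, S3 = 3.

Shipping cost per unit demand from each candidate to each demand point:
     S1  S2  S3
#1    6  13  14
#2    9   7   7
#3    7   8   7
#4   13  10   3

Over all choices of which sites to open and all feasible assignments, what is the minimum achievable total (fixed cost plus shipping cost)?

Open {#1, #3}; cheapest assignment that respects the capacities:
  #1 (cap 4, load 3): S1 — cost 3×6 = 18
  #3 (cap 5, load 5): S2, S3 — cost 2×8 + 3×7 = 37
  Shipping 55, fixed 49 → total 104.
  Any other capacity-feasible assignment to {#1, #3} ships for at least 55.
Compare {#2, #3}: its best feasible assignment gives total 113.
Compare {#1, #4}: its best feasible assignment gives total 117.
Every other set of open sites that can feasibly serve all demand totals ≥ 113 even under its best assignment. Minimum: 104.

104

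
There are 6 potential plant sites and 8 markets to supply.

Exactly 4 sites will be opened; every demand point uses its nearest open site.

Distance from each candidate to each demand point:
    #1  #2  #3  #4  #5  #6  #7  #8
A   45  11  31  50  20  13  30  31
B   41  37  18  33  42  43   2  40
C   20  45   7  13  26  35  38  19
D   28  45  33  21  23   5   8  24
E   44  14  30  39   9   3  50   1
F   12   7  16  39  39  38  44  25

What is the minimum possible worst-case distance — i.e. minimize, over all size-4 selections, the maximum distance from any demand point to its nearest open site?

Open {B, C, E, F}.
  Farthest demand point is #4 at distance 13 (to C); all others are ≤ 13.
With {C, D, E, F} the worst case is 13.
With {A, B, C, D} the worst case is 20.
No size-4 selection achieves below 13.

13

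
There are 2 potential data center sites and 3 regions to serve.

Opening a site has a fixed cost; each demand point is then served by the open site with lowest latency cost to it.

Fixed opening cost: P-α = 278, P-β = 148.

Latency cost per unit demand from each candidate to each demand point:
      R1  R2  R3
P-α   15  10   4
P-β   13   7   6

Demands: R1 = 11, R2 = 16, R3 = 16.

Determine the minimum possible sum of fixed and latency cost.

499

Open {P-β}: assign each demand point to its cheapest open site.
  R1→P-β 11×13=143, R2→P-β 16×7=112, R3→P-β 16×6=96
  latency cost 351, fixed 148 → total 499.
Compare {P-α}: latency cost 389 + fixed 278 = 667.
Compare {P-α, P-β}: latency cost 319 + fixed 426 = 745.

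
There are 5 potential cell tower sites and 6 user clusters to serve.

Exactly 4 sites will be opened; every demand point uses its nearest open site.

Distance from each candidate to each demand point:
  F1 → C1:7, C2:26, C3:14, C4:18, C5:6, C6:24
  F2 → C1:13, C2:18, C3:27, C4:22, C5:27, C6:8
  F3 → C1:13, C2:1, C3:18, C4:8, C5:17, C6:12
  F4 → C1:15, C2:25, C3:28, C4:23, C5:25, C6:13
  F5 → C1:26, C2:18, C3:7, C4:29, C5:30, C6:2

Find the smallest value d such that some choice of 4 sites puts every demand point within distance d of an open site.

Open {F1, F2, F3, F5}.
  Farthest demand point is C4 at distance 8 (to F3); all others are ≤ 8.
With {F1, F3, F4, F5} the worst case is 8.
With {F1, F2, F3, F4} the worst case is 14.
No size-4 selection achieves below 8.

8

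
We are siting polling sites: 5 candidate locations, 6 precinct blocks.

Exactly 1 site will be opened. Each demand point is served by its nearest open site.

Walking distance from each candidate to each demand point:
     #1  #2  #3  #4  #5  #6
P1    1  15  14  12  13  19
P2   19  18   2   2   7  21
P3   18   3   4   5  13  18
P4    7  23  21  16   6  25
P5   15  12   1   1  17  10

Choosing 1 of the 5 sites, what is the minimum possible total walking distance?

Open {P5}.
  #1→P5 15, #2→P5 12, #3→P5 1, #4→P5 1, #5→P5 17, #6→P5 10  ⇒ total 56.
Compare {P3}: total 61.
Compare {P2}: total 69.
No size-1 selection does better; minimum is 56.

56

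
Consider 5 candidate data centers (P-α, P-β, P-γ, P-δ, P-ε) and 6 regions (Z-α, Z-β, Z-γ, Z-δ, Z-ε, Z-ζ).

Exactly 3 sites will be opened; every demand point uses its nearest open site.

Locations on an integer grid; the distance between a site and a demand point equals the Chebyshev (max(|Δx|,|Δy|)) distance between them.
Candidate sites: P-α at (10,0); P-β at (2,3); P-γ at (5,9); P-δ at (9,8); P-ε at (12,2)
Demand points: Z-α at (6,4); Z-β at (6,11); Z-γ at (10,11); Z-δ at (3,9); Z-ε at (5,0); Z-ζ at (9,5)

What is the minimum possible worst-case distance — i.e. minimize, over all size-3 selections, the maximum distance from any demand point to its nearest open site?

4

Open {P-β, P-γ, P-δ}.
  Farthest demand point is Z-α at distance 4 (to P-β); all others are ≤ 4.
With {P-α, P-β, P-γ} the worst case is 5.
With {P-α, P-γ, P-δ} the worst case is 5.
No size-3 selection achieves below 4.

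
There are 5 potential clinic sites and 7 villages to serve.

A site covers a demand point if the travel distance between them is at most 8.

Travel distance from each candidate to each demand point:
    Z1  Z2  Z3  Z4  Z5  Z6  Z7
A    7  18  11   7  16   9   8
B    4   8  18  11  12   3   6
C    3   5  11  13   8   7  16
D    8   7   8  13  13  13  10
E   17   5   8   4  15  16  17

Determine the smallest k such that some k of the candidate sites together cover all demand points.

Coverage sets (demand points within 8 of each site):
  A: {Z1, Z4, Z7}
  B: {Z1, Z2, Z6, Z7}
  C: {Z1, Z2, Z5, Z6}
  D: {Z1, Z2, Z3}
  E: {Z2, Z3, Z4}
No 2 sites suffice: every size-2 union leaves at least one demand point uncovered.
But {A, C, D} covers everything, so the minimum is 3.

3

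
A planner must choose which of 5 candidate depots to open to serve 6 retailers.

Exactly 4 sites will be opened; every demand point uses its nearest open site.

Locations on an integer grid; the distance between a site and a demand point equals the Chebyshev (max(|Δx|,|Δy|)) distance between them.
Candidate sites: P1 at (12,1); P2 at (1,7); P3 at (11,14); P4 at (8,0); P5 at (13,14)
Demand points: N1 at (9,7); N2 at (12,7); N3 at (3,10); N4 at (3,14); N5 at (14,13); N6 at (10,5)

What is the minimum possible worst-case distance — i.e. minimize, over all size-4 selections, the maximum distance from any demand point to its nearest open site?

Open {P1, P2, P3, P4}.
  Farthest demand point is N4 at distance 7 (to P2); all others are ≤ 7.
With {P1, P2, P3, P5} the worst case is 7.
With {P1, P2, P4, P5} the worst case is 7.
No size-4 selection achieves below 7.

7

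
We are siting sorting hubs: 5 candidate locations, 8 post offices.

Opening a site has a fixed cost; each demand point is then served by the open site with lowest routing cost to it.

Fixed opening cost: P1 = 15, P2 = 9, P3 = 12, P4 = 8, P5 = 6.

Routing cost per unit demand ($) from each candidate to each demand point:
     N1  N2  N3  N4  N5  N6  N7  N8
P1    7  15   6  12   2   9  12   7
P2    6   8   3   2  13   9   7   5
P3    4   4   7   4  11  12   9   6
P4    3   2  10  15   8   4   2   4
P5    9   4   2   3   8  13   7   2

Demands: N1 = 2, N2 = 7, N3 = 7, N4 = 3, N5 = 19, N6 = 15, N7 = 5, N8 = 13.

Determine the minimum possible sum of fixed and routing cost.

Open {P1, P4, P5}: assign each demand point to its cheapest open site.
  N1→P4 2×3=6, N2→P4 7×2=14, N3→P5 7×2=14, N4→P5 3×3=9, N5→P1 19×2=38, N6→P4 15×4=60, N7→P4 5×2=10, N8→P5 13×2=26
  routing cost 177, fixed 29 → total 206.
Compare {P1, P2, P4, P5}: routing cost 174 + fixed 38 = 212.
Compare {P1, P3, P4, P5}: routing cost 177 + fixed 41 = 218.
Compare {P1, P2, P3, P4, P5}: routing cost 174 + fixed 50 = 224.
All other subsets cost ≥ 212. Minimum total cost: 206.

206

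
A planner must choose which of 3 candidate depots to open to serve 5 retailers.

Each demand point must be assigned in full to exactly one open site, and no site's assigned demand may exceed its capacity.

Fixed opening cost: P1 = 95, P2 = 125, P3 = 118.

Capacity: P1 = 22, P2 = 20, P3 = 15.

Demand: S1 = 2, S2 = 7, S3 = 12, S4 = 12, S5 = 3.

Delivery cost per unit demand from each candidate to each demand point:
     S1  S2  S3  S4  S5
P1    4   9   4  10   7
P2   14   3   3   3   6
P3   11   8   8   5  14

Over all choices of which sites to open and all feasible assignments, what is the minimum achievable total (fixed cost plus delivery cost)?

Open {P1, P2}; cheapest assignment that respects the capacities:
  P1 (cap 22, load 17): S1, S3, S5 — cost 2×4 + 12×4 + 3×7 = 77
  P2 (cap 20, load 19): S2, S4 — cost 7×3 + 12×3 = 57
  Shipping 134, fixed 220 → total 354.
  Any other capacity-feasible assignment to {P1, P2} ships for at least 134.
Compare {P1, P3}: its best feasible assignment gives total 427.
Compare {P1, P2, P3}: its best feasible assignment gives total 472.
Every other set of open sites that can feasibly serve all demand totals ≥ 427 even under its best assignment. Minimum: 354.

354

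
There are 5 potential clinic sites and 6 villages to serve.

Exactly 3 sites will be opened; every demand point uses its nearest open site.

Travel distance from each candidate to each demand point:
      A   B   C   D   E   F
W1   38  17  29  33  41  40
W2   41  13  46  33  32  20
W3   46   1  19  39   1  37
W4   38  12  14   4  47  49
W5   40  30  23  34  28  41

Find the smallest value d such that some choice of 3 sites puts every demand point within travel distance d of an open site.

Open {W1, W2, W3}.
  Farthest demand point is A at travel distance 38 (to W1); all others are ≤ 38.
With {W1, W2, W4} the worst case is 38.
With {W1, W2, W5} the worst case is 38.
No size-3 selection achieves below 38.

38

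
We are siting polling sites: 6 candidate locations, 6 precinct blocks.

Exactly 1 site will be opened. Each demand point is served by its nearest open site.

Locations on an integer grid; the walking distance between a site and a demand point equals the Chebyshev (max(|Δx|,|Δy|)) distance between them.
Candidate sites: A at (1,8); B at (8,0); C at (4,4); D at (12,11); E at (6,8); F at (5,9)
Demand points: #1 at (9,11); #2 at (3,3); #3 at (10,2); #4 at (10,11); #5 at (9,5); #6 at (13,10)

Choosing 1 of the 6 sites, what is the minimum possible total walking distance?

28

Open {E}.
  #1→E 3, #2→E 5, #3→E 6, #4→E 4, #5→E 3, #6→E 7  ⇒ total 28.
Compare {D}: total 30.
Compare {F}: total 34.
No size-1 selection does better; minimum is 28.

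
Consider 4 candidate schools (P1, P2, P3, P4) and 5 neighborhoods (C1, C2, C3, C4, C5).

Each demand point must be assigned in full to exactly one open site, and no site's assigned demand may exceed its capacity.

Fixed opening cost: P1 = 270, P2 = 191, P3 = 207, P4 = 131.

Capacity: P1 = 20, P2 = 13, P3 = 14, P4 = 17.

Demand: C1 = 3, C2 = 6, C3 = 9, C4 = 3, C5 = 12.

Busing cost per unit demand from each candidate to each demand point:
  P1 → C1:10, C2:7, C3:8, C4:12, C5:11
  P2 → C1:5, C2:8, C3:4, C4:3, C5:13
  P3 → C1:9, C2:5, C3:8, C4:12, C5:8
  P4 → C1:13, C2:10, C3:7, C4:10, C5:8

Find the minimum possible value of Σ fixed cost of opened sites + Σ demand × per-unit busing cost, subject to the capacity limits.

671

Open {P1, P4}; cheapest assignment that respects the capacities:
  P1 (cap 20, load 18): C1, C2, C3 — cost 3×10 + 6×7 + 9×8 = 144
  P4 (cap 17, load 15): C4, C5 — cost 3×10 + 12×8 = 126
  Shipping 270, fixed 401 → total 671.
  Any other capacity-feasible assignment to {P1, P4} ships for at least 270.
Compare {P2, P3, P4}: its best feasible assignment gives total 727.
Compare {P1, P2, P4}: its best feasible assignment gives total 805.
Every other set of open sites that can feasibly serve all demand totals ≥ 727 even under its best assignment. Minimum: 671.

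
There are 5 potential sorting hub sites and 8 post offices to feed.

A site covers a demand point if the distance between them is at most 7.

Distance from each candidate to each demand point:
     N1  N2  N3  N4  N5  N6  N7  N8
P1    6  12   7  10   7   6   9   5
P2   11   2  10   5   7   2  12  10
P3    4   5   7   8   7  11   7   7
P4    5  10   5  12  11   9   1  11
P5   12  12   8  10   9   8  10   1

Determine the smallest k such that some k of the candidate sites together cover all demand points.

Coverage sets (demand points within 7 of each site):
  P1: {N1, N3, N5, N6, N8}
  P2: {N2, N4, N5, N6}
  P3: {N1, N2, N3, N5, N7, N8}
  P4: {N1, N3, N7}
  P5: {N8}
No single site covers all 8 demand points.
But {P2, P3} covers everything, so the minimum is 2.

2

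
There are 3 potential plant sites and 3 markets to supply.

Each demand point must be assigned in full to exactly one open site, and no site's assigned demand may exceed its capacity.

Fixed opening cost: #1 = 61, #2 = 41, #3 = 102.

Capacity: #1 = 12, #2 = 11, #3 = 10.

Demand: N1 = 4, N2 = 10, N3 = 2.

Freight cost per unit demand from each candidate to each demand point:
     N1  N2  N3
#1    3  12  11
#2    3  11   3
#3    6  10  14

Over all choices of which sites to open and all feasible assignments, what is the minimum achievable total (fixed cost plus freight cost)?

Open {#1, #2}; cheapest assignment that respects the capacities:
  #1 (cap 12, load 10): N2 — cost 10×12 = 120
  #2 (cap 11, load 6): N1, N3 — cost 4×3 + 2×3 = 18
  Shipping 138, fixed 102 → total 240.
  Any other capacity-feasible assignment to {#1, #2} ships for at least 138.
Compare {#2, #3}: its best feasible assignment gives total 261.
Compare {#1, #3}: its best feasible assignment gives total 297.
Every other set of open sites that can feasibly serve all demand totals ≥ 261 even under its best assignment. Minimum: 240.

240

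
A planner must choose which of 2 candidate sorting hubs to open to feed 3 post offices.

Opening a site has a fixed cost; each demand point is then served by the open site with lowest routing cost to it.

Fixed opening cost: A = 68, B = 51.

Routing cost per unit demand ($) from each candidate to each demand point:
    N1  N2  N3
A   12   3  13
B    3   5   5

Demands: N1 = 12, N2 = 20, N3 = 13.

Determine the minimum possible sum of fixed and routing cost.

Open {B}: assign each demand point to its cheapest open site.
  N1→B 12×3=36, N2→B 20×5=100, N3→B 13×5=65
  routing cost 201, fixed 51 → total 252.
Compare {A, B}: routing cost 161 + fixed 119 = 280.
Compare {A}: routing cost 373 + fixed 68 = 441.

252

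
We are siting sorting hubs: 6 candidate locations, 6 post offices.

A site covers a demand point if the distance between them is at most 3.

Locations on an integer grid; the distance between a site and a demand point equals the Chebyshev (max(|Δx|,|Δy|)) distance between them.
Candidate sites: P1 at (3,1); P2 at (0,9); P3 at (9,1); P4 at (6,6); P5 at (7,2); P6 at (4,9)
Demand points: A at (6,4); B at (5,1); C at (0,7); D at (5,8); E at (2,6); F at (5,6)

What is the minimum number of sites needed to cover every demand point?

3

Coverage sets (demand points within 3 of each site):
  P1: {A, B}
  P2: {C, E}
  P3: {A}
  P4: {A, D, F}
  P5: {A, B}
  P6: {D, E, F}
No 2 sites suffice: every size-2 union leaves at least one demand point uncovered.
But {P1, P2, P4} covers everything, so the minimum is 3.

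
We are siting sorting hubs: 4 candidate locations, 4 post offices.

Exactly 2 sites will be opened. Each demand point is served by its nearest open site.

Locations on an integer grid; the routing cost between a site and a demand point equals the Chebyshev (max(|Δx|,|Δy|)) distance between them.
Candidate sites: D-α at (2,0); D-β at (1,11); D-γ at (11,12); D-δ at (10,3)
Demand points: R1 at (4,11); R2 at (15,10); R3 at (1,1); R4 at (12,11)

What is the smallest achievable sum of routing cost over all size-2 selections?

Open {D-α, D-γ}.
  R1→D-γ 7, R2→D-γ 4, R3→D-α 1, R4→D-γ 1  ⇒ total 13.
Compare {D-β, D-γ}: total 18.
Compare {D-γ, D-δ}: total 21.
No size-2 selection does better; minimum is 13.

13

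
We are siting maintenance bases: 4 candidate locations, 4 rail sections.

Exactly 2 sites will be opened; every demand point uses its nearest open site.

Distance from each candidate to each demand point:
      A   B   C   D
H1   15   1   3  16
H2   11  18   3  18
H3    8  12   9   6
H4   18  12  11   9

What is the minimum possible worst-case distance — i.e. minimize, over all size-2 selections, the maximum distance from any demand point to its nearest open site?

Open {H1, H3}.
  Farthest demand point is A at distance 8 (to H3); all others are ≤ 8.
With {H2, H3} the worst case is 12.
With {H2, H4} the worst case is 12.
No size-2 selection achieves below 8.

8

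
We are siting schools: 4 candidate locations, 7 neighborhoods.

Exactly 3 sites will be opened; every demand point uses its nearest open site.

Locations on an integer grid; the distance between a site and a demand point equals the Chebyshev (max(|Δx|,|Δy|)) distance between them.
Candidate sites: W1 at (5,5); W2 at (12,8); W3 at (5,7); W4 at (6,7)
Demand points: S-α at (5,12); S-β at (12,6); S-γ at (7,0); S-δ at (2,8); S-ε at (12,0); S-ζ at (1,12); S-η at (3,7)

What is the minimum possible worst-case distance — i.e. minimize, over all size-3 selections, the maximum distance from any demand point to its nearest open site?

7

Open {W1, W2, W3}.
  Farthest demand point is S-ε at distance 7 (to W1); all others are ≤ 7.
With {W1, W2, W4} the worst case is 7.
With {W1, W3, W4} the worst case is 7.
No size-3 selection achieves below 7.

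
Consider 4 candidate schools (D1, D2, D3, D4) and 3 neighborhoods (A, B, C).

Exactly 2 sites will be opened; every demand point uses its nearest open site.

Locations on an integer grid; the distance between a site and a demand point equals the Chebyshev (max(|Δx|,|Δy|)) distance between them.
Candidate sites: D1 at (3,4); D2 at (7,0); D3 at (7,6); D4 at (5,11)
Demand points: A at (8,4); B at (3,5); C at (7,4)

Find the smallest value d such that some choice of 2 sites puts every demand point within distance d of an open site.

Open {D1, D3}.
  Farthest demand point is A at distance 2 (to D3); all others are ≤ 2.
With {D1, D2} the worst case is 4.
With {D2, D3} the worst case is 4.
No size-2 selection achieves below 2.

2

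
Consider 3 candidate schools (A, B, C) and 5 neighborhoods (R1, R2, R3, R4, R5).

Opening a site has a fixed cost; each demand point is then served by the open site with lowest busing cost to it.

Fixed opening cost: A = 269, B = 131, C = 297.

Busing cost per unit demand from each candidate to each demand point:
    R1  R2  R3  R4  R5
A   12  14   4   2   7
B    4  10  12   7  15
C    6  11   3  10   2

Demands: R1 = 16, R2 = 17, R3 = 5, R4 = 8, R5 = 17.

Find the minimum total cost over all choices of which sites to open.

Open {C}: assign each demand point to its cheapest open site.
  R1→C 16×6=96, R2→C 17×11=187, R3→C 5×3=15, R4→C 8×10=80, R5→C 17×2=34
  busing cost 412, fixed 297 → total 709.
Compare {B}: busing cost 605 + fixed 131 = 736.
Compare {B, C}: busing cost 339 + fixed 428 = 767.
Compare {A, B}: busing cost 389 + fixed 400 = 789.
All other subsets cost ≥ 736. Minimum total cost: 709.

709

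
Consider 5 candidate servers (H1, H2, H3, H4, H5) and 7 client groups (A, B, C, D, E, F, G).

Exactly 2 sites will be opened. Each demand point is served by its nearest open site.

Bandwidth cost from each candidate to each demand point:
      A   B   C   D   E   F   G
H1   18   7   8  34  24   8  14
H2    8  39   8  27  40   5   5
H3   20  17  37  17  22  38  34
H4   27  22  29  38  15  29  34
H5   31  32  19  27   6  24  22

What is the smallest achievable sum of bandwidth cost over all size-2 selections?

Open {H2, H3}.
  A→H2 8, B→H3 17, C→H2 8, D→H3 17, E→H3 22, F→H2 5, G→H2 5  ⇒ total 82.
Compare {H1, H2}: total 84.
Compare {H1, H5}: total 88.
No size-2 selection does better; minimum is 82.

82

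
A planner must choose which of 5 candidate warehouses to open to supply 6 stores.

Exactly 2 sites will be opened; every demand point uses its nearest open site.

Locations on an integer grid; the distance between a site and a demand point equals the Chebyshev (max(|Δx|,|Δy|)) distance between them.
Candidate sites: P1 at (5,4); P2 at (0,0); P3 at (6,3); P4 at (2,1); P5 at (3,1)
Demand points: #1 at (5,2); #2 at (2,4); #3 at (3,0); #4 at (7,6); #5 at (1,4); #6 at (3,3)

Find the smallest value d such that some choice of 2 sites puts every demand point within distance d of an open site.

Open {P1, P4}.
  Farthest demand point is #2 at distance 3 (to P1); all others are ≤ 3.
With {P1, P5} the worst case is 3.
With {P3, P4} the worst case is 3.
No size-2 selection achieves below 3.

3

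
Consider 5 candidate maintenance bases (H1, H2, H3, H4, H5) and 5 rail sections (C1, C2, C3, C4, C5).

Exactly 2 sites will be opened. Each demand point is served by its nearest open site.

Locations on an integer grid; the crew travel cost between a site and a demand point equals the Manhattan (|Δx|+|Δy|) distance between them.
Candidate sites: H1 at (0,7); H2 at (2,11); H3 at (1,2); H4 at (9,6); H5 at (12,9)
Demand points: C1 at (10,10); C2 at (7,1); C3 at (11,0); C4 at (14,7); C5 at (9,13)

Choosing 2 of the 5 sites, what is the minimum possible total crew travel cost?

Open {H4, H5}.
  C1→H5 3, C2→H4 7, C3→H4 8, C4→H5 4, C5→H4 7  ⇒ total 29.
Compare {H3, H5}: total 31.
Compare {H1, H4}: total 33.
No size-2 selection does better; minimum is 29.

29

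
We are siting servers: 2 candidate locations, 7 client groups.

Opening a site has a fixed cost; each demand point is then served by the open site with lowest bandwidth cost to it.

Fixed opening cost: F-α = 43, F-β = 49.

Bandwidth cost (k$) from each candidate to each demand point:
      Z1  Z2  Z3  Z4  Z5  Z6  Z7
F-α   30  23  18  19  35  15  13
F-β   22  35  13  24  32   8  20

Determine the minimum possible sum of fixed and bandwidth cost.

196

Open {F-α}: assign each demand point to its cheapest open site.
  Z1→F-α 30, Z2→F-α 23, Z3→F-α 18, Z4→F-α 19, Z5→F-α 35, Z6→F-α 15, Z7→F-α 13
  bandwidth cost 153, fixed 43 → total 196.
Compare {F-β}: bandwidth cost 154 + fixed 49 = 203.
Compare {F-α, F-β}: bandwidth cost 130 + fixed 92 = 222.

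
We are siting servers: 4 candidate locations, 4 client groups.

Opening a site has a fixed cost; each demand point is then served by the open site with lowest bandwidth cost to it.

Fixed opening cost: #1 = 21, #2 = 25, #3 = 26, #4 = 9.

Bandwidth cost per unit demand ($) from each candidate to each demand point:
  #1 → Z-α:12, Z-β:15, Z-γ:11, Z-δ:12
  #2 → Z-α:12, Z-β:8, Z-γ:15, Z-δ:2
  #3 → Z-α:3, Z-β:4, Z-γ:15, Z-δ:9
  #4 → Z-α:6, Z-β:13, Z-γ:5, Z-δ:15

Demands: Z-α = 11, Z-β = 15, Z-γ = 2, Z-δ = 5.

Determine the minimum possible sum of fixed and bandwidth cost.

173

Open {#2, #3, #4}: assign each demand point to its cheapest open site.
  Z-α→#3 11×3=33, Z-β→#3 15×4=60, Z-γ→#4 2×5=10, Z-δ→#2 5×2=10
  bandwidth cost 113, fixed 60 → total 173.
Compare {#3, #4}: bandwidth cost 148 + fixed 35 = 183.
Compare {#2, #3}: bandwidth cost 133 + fixed 51 = 184.
Compare {#3}: bandwidth cost 168 + fixed 26 = 194.
All other subsets cost ≥ 183. Minimum total cost: 173.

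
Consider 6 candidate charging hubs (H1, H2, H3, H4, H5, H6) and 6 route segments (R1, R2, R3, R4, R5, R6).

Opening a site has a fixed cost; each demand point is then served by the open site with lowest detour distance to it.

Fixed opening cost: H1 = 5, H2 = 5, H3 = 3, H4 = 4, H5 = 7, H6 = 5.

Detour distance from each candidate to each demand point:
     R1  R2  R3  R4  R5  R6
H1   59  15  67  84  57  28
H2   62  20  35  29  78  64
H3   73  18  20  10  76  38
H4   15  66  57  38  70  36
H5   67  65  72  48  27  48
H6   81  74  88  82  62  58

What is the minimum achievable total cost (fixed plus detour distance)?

134

Open {H1, H3, H4, H5}: assign each demand point to its cheapest open site.
  R1→H4 15, R2→H1 15, R3→H3 20, R4→H3 10, R5→H5 27, R6→H1 28
  detour distance 115, fixed 19 → total 134.
Compare {H1, H2, H3, H4, H5}: detour distance 115 + fixed 24 = 139.
Compare {H1, H3, H4, H5, H6}: detour distance 115 + fixed 24 = 139.
Compare {H3, H4, H5}: detour distance 126 + fixed 14 = 140.
All other subsets cost ≥ 139. Minimum total cost: 134.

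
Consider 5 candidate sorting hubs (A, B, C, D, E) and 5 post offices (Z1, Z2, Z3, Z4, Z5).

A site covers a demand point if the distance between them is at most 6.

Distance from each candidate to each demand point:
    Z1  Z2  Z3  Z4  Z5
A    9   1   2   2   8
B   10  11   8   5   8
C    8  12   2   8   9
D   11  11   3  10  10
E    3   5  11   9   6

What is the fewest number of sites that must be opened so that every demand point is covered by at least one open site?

Coverage sets (demand points within 6 of each site):
  A: {Z2, Z3, Z4}
  B: {Z4}
  C: {Z3}
  D: {Z3}
  E: {Z1, Z2, Z5}
No single site covers all 5 demand points.
But {A, E} covers everything, so the minimum is 2.

2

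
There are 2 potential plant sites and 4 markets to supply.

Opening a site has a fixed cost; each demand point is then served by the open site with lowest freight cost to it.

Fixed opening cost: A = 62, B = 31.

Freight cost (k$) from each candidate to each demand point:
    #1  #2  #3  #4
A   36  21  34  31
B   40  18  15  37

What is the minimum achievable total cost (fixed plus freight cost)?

Open {B}: assign each demand point to its cheapest open site.
  #1→B 40, #2→B 18, #3→B 15, #4→B 37
  freight cost 110, fixed 31 → total 141.
Compare {A}: freight cost 122 + fixed 62 = 184.
Compare {A, B}: freight cost 100 + fixed 93 = 193.

141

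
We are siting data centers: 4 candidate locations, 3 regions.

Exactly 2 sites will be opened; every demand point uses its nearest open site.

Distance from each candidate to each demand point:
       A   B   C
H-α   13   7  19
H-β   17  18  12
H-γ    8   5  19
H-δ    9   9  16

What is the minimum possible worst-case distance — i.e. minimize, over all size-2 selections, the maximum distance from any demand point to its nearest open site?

Open {H-β, H-γ}.
  Farthest demand point is C at distance 12 (to H-β); all others are ≤ 12.
With {H-β, H-δ} the worst case is 12.
With {H-α, H-β} the worst case is 13.
No size-2 selection achieves below 12.

12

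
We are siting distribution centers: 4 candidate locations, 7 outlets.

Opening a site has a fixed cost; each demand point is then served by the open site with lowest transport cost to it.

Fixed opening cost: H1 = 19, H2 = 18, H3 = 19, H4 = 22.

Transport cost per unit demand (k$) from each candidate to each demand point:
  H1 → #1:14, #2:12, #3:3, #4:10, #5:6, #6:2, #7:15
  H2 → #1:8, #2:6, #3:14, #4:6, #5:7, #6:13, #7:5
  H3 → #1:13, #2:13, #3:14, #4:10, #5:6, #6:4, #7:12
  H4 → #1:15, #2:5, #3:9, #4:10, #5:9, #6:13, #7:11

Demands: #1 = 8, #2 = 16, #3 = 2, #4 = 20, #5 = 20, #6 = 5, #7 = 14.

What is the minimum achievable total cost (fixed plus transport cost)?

Open {H1, H2}: assign each demand point to its cheapest open site.
  #1→H2 8×8=64, #2→H2 16×6=96, #3→H1 2×3=6, #4→H2 20×6=120, #5→H1 20×6=120, #6→H1 5×2=10, #7→H2 14×5=70
  transport cost 486, fixed 37 → total 523.
Compare {H1, H2, H4}: transport cost 470 + fixed 59 = 529.
Compare {H1, H2, H3}: transport cost 486 + fixed 56 = 542.
Compare {H1, H2, H3, H4}: transport cost 470 + fixed 78 = 548.
All other subsets cost ≥ 529. Minimum total cost: 523.

523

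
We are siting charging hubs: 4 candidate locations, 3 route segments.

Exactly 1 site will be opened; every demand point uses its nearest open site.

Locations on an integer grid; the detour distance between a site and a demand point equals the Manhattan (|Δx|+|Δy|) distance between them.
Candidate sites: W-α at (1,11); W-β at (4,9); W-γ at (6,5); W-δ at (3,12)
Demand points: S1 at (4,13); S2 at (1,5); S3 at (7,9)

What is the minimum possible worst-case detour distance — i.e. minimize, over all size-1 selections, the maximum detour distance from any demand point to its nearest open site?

7

Open {W-β}.
  Farthest demand point is S2 at detour distance 7 (to W-β); all others are ≤ 7.
With {W-α} the worst case is 8.
With {W-δ} the worst case is 9.
No size-1 selection achieves below 7.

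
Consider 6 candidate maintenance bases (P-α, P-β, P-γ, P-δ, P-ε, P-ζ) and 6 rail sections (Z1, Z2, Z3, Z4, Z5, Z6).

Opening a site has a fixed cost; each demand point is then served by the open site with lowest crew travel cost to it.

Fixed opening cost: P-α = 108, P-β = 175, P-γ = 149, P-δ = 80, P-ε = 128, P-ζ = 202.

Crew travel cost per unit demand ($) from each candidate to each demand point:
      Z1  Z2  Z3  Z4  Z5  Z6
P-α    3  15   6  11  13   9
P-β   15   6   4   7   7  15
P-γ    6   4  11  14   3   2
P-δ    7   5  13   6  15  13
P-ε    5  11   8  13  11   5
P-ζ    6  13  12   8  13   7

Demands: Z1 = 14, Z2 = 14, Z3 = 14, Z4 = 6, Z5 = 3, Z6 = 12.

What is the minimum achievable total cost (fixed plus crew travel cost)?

Open {P-α, P-γ}: assign each demand point to its cheapest open site.
  Z1→P-α 14×3=42, Z2→P-γ 14×4=56, Z3→P-α 14×6=84, Z4→P-α 6×11=66, Z5→P-γ 3×3=9, Z6→P-γ 12×2=24
  crew travel cost 281, fixed 257 → total 538.
Compare {P-γ}: crew travel cost 411 + fixed 149 = 560.
Compare {P-α, P-δ}: crew travel cost 379 + fixed 188 = 567.
Compare {P-α, P-γ, P-δ}: crew travel cost 251 + fixed 337 = 588.
All other subsets cost ≥ 560. Minimum total cost: 538.

538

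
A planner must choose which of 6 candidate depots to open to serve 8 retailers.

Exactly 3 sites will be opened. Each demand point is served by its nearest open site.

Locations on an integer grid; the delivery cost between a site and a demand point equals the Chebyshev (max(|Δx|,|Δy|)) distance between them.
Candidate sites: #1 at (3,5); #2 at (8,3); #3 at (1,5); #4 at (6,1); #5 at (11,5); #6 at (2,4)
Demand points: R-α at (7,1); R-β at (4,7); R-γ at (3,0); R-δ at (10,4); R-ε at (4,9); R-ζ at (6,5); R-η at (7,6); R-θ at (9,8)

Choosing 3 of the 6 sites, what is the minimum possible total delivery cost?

21

Open {#1, #4, #5}.
  R-α→#4 1, R-β→#1 2, R-γ→#4 3, R-δ→#5 1, R-ε→#1 4, R-ζ→#1 3, R-η→#1 4, R-θ→#5 3  ⇒ total 21.
Compare {#1, #2, #4}: total 22.
Compare {#1, #2, #5}: total 22.
No size-3 selection does better; minimum is 21.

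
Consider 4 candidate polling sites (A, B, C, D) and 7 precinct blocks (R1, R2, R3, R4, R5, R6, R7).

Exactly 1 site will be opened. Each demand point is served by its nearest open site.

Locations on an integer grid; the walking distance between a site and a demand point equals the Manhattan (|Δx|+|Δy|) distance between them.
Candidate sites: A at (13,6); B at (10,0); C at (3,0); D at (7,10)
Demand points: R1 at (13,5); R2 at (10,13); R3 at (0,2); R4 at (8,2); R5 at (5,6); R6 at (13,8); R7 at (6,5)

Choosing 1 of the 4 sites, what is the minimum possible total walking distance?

55

Open {A}.
  R1→A 1, R2→A 10, R3→A 17, R4→A 9, R5→A 8, R6→A 2, R7→A 8  ⇒ total 55.
Compare {D}: total 61.
Compare {B}: total 68.
No size-1 selection does better; minimum is 55.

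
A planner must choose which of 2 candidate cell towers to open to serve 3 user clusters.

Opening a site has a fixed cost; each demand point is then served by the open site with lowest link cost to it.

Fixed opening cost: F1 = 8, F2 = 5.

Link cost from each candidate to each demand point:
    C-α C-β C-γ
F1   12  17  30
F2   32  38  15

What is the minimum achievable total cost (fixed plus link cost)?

Open {F1, F2}: assign each demand point to its cheapest open site.
  C-α→F1 12, C-β→F1 17, C-γ→F2 15
  link cost 44, fixed 13 → total 57.
Compare {F1}: link cost 59 + fixed 8 = 67.
Compare {F2}: link cost 85 + fixed 5 = 90.

57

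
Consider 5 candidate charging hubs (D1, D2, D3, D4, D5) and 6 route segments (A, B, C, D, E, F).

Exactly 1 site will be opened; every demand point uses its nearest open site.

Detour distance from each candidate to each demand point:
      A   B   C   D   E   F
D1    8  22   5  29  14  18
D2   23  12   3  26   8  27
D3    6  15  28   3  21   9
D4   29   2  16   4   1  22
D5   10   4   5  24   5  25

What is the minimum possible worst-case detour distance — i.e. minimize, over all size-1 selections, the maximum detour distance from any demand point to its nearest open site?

Open {D5}.
  Farthest demand point is F at detour distance 25 (to D5); all others are ≤ 25.
With {D2} the worst case is 27.
With {D3} the worst case is 28.
No size-1 selection achieves below 25.

25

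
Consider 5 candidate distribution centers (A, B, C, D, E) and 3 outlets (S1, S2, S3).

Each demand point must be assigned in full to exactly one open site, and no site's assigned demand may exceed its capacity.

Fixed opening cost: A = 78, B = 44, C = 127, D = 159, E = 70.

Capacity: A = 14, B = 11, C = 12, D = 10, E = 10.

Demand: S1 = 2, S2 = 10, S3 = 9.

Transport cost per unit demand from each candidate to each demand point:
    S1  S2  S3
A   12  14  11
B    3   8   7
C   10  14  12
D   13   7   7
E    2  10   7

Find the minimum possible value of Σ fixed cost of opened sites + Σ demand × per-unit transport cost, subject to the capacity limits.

283

Open {B, E}; cheapest assignment that respects the capacities:
  B (cap 11, load 11): S1, S3 — cost 2×3 + 9×7 = 69
  E (cap 10, load 10): S2 — cost 10×10 = 100
  Shipping 169, fixed 114 → total 283.
  Any other capacity-feasible assignment to {B, E} ships for at least 169.
Compare {A, B}: its best feasible assignment gives total 325.
Compare {B, D}: its best feasible assignment gives total 342.
Every other set of open sites that can feasibly serve all demand totals ≥ 325 even under its best assignment. Minimum: 283.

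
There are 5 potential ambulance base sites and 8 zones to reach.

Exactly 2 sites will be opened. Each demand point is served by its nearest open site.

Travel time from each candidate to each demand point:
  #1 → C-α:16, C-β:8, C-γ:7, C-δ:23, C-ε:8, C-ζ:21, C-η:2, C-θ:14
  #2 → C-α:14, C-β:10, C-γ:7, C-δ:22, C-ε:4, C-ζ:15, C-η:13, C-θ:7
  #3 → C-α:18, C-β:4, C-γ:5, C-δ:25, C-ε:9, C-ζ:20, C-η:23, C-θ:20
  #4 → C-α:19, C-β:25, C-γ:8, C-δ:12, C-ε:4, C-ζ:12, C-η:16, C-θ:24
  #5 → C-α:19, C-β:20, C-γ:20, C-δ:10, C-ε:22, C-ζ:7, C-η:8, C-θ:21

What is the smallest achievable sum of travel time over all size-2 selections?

67

Open {#2, #5}.
  C-α→#2 14, C-β→#2 10, C-γ→#2 7, C-δ→#5 10, C-ε→#2 4, C-ζ→#5 7, C-η→#5 8, C-θ→#2 7  ⇒ total 67.
Compare {#1, #5}: total 72.
Compare {#1, #4}: total 75.
No size-2 selection does better; minimum is 67.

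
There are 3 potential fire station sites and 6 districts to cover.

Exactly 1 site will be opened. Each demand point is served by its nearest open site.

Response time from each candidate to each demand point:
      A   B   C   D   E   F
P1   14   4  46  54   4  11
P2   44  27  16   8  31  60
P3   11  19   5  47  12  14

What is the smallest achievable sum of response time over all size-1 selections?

Open {P3}.
  A→P3 11, B→P3 19, C→P3 5, D→P3 47, E→P3 12, F→P3 14  ⇒ total 108.
Compare {P1}: total 133.
Compare {P2}: total 186.

108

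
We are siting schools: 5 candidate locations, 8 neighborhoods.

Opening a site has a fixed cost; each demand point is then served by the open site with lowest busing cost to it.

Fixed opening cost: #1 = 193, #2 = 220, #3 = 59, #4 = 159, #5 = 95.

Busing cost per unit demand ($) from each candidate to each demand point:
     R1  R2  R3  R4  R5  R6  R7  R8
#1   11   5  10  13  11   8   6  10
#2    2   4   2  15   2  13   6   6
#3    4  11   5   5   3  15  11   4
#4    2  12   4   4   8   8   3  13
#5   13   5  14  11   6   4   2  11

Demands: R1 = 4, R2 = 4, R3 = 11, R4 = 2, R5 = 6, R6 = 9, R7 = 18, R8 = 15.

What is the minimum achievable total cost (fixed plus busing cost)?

405

Open {#3, #5}: assign each demand point to its cheapest open site.
  R1→#3 4×4=16, R2→#5 4×5=20, R3→#3 11×5=55, R4→#3 2×5=10, R5→#3 6×3=18, R6→#5 9×4=36, R7→#5 18×2=36, R8→#3 15×4=60
  busing cost 251, fixed 154 → total 405.
Compare {#3, #4}: busing cost 308 + fixed 218 = 526.
Compare {#3, #4, #5}: busing cost 230 + fixed 313 = 543.
Compare {#2, #5}: busing cost 242 + fixed 315 = 557.
All other subsets cost ≥ 526. Minimum total cost: 405.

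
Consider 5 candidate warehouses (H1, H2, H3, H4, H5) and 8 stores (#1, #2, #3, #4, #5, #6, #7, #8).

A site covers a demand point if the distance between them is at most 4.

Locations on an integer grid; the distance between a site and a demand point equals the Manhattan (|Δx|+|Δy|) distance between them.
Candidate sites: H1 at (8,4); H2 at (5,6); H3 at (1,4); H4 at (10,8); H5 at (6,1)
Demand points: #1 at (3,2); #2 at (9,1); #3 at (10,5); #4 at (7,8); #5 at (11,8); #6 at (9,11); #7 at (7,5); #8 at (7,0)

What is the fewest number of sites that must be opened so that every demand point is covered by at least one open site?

3

Coverage sets (demand points within 4 of each site):
  H1: {#2, #3, #7}
  H2: {#4, #7}
  H3: {#1}
  H4: {#3, #4, #5, #6}
  H5: {#1, #2, #8}
No 2 sites suffice: every size-2 union leaves at least one demand point uncovered.
But {H1, H4, H5} covers everything, so the minimum is 3.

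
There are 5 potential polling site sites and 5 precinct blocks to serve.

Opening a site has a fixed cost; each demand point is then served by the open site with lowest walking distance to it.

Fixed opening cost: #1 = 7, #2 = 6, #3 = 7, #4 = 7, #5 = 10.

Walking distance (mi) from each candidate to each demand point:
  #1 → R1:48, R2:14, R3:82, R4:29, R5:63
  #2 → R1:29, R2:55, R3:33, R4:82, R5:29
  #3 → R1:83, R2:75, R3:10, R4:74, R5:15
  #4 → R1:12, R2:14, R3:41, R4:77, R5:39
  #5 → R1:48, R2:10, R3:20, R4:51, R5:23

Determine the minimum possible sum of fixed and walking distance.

101

Open {#1, #3, #4}: assign each demand point to its cheapest open site.
  R1→#4 12, R2→#1 14, R3→#3 10, R4→#1 29, R5→#3 15
  walking distance 80, fixed 21 → total 101.
Compare {#1, #2, #3, #4}: walking distance 80 + fixed 27 = 107.
Compare {#1, #3, #4, #5}: walking distance 76 + fixed 31 = 107.
Compare {#1, #2, #3, #4, #5}: walking distance 76 + fixed 37 = 113.
All other subsets cost ≥ 107. Minimum total cost: 101.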